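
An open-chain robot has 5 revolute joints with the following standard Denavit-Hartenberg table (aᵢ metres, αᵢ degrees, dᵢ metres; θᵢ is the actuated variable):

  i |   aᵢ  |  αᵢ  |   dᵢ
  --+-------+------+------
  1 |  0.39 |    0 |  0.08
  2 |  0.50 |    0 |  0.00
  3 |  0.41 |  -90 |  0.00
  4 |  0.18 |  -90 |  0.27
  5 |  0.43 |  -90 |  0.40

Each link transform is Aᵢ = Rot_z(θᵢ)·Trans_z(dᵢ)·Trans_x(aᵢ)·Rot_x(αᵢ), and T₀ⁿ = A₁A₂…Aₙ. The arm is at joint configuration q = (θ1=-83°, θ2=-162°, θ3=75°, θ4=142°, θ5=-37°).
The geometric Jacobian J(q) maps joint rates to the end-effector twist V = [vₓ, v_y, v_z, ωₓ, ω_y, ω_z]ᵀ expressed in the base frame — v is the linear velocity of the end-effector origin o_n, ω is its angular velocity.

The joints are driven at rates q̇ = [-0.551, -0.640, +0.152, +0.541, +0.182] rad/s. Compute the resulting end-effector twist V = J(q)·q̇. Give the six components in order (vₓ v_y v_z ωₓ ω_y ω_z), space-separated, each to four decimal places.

o_n = [0.1730, -0.4115, 0.0730]
J₁: ẑ×o_n = [0.4115, 0.1730, -0.0000], ω = ẑ
J2: z=[0.0000, 0.0000, 1.0000] o=[0.0475, -0.3871, 0.0800] → [0.0244, 0.1255, -0.0000, 0.0000, 0.0000, 1.0000]
J3: z=[0.0000, 0.0000, 1.0000] o=[-0.1638, 0.0661, 0.0800] → [0.4776, 0.3368, -0.0000, 0.0000, 0.0000, 1.0000]
J4: z=[0.1736, -0.9848, 0.0000] o=[-0.5676, -0.0051, 0.0800] → [0.0069, 0.0012, 0.6587, 0.1736, -0.9848, 0.0000]
J5: z=[0.6063, 0.1069, 0.7880] o=[-0.3810, -0.2464, -0.0308] → [0.1412, 0.3736, -0.1593, 0.6063, 0.1069, 0.7880]
V = J·q̇ = [-0.1403, -0.0558, 0.3274, 0.2043, -0.5133, -0.8956]

-0.1403 -0.0558 0.3274 0.2043 -0.5133 -0.8956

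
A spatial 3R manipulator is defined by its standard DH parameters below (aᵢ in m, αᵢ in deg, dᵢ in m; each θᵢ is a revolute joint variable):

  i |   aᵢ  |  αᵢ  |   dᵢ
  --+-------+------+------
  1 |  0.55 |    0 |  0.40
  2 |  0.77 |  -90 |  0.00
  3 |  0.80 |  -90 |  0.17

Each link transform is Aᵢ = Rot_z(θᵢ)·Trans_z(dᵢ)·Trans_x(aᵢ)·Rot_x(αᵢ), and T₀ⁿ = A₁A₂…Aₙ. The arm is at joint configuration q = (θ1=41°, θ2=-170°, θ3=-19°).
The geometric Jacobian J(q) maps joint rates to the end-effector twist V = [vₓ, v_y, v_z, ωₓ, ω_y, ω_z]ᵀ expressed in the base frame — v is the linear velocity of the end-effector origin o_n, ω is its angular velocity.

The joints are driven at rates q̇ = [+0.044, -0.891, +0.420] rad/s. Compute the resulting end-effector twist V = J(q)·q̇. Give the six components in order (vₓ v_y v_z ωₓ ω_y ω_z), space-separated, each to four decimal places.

-1.1801 0.6350 -0.3177 0.3264 -0.2643 -0.8470

o_n = [-0.4134, -0.9324, 0.6605]
J₁: ẑ×o_n = [0.9324, -0.4134, 0.0000], ω = ẑ
J2: z=[0.0000, 0.0000, 1.0000] o=[0.4151, 0.3608, 0.4000] → [1.2932, -0.8285, 0.0000, 0.0000, 0.0000, 1.0000]
J3: z=[0.7771, -0.6293, 0.0000] o=[-0.0695, -0.2376, 0.4000] → [-0.1639, -0.2024, -0.7564, 0.7771, -0.6293, 0.0000]
V = J·q̇ = [-1.1801, 0.6350, -0.3177, 0.3264, -0.2643, -0.8470]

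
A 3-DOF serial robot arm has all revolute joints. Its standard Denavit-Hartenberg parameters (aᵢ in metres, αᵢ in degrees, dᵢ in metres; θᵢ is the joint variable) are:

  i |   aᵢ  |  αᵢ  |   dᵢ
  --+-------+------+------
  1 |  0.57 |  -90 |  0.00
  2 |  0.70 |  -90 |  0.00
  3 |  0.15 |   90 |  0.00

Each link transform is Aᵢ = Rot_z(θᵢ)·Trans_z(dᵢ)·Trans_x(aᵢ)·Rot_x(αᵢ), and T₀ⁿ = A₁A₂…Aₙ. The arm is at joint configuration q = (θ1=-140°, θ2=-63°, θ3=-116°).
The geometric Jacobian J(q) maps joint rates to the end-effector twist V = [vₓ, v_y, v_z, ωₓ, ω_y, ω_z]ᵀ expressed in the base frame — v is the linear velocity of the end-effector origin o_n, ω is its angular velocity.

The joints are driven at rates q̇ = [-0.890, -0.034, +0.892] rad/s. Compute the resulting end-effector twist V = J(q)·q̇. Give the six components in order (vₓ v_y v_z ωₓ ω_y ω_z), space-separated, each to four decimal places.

o_n = [-0.5706, -0.6548, 0.5651]
J₁: ẑ×o_n = [0.6548, -0.5706, 0.0000], ω = ẑ
J2: z=[0.6428, -0.7660, 0.0000] o=[-0.4366, -0.3664, 0.0000] → [-0.4329, -0.3632, -0.2879, 0.6428, -0.7660, 0.0000]
J3: z=[-0.6826, -0.5727, -0.4540] o=[-0.6801, -0.5707, 0.6237] → [-0.0046, -0.0897, 0.1201, -0.6826, -0.5727, -0.4540]
V = J·q̇ = [-0.5721, 0.4401, 0.1169, -0.6307, -0.4848, -1.2950]

-0.5721 0.4401 0.1169 -0.6307 -0.4848 -1.2950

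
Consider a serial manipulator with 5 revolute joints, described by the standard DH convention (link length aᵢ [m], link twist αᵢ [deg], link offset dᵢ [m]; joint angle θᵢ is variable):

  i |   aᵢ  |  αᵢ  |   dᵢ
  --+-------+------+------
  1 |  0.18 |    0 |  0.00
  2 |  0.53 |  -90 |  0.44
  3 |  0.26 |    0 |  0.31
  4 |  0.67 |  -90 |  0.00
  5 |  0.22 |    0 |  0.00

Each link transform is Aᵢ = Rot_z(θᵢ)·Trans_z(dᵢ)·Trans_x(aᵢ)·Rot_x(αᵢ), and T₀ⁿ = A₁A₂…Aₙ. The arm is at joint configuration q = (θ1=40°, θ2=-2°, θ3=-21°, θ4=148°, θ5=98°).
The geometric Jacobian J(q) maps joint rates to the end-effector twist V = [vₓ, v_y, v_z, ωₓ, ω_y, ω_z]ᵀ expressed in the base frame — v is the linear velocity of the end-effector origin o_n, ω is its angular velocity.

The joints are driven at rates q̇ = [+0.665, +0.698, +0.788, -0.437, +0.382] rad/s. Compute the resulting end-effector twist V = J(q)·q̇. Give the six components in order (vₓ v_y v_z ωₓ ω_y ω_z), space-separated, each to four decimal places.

-0.5526 0.4060 0.0103 -0.4565 0.0888 1.5929

o_n = [0.3869, 0.4272, 0.0225]
J₁: ẑ×o_n = [-0.4272, 0.3869, 0.0000], ω = ẑ
J2: z=[0.0000, 0.0000, 1.0000] o=[0.1379, 0.1157, 0.0000] → [-0.3114, 0.2490, 0.0000, 0.0000, 0.0000, 1.0000]
J3: z=[-0.6157, 0.7880, 0.0000] o=[0.5555, 0.4420, 0.4400] → [-0.3290, -0.2570, 0.1421, -0.6157, 0.7880, 0.0000]
J4: z=[-0.6157, 0.7880, 0.0000] o=[0.5560, 0.8357, 0.5332] → [-0.4024, -0.3144, 0.3848, -0.6157, 0.7880, 0.0000]
J5: z=[-0.6293, -0.4917, 0.6018] o=[0.2382, 0.5875, -0.0019] → [0.0845, 0.1048, 0.1740, -0.6293, -0.4917, 0.6018]
V = J·q̇ = [-0.5526, 0.4060, 0.0103, -0.4565, 0.0888, 1.5929]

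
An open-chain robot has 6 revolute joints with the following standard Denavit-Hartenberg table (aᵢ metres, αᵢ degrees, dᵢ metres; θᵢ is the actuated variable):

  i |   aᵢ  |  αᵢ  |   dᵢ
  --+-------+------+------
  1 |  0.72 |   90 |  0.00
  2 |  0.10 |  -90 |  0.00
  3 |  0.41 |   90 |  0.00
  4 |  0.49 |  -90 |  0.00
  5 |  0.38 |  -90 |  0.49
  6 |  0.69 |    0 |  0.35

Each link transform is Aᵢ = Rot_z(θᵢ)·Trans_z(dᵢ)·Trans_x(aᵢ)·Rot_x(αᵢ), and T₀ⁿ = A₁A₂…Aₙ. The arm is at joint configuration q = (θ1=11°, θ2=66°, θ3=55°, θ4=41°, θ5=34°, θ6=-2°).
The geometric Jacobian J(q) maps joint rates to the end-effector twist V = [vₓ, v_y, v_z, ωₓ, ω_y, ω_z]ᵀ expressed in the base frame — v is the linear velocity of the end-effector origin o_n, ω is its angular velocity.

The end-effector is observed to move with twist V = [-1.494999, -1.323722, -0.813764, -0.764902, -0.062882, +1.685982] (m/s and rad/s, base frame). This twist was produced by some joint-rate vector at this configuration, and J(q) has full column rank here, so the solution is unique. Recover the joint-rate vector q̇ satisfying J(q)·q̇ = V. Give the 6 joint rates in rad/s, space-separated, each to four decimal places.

o_n = [-0.6137, 1.2042, 0.4047]
J₁: ẑ×o_n = [-1.2042, -0.6137, 0.0000], ω = ẑ
J2: z=[0.1908, -0.9816, 0.0000] o=[0.7068, 0.1374, 0.0000] → [-0.3973, -0.0772, -1.0926, 0.1908, -0.9816, 0.0000]
J3: z=[-0.8968, -0.1743, 0.4067] o=[0.7467, 0.1451, 0.0914] → [-0.4854, -0.2723, -1.1869, -0.8968, -0.1743, 0.4067]
J4: z=[0.4365, -0.4995, 0.7483] o=[0.7765, 0.4931, 0.3062] → [-0.5814, -1.0833, -0.3839, 0.4365, -0.4995, 0.7483]
J5: z=[-0.7245, -0.6883, -0.0368] o=[0.5151, 0.7509, 0.6307] → [0.1722, -0.1222, -1.1054, -0.7245, -0.6883, -0.0368]
J6: z=[-0.0636, 0.1199, -0.9908] o=[-0.1007, 0.6855, 0.6623] → [0.4831, 0.4919, 0.0285, -0.0636, 0.1199, -0.9908]
q̇ = J⁺·V = [0.8500, -0.5310, 0.7540, 0.4710, 0.2830, -0.1890]

0.8500 -0.5310 0.7540 0.4710 0.2830 -0.1890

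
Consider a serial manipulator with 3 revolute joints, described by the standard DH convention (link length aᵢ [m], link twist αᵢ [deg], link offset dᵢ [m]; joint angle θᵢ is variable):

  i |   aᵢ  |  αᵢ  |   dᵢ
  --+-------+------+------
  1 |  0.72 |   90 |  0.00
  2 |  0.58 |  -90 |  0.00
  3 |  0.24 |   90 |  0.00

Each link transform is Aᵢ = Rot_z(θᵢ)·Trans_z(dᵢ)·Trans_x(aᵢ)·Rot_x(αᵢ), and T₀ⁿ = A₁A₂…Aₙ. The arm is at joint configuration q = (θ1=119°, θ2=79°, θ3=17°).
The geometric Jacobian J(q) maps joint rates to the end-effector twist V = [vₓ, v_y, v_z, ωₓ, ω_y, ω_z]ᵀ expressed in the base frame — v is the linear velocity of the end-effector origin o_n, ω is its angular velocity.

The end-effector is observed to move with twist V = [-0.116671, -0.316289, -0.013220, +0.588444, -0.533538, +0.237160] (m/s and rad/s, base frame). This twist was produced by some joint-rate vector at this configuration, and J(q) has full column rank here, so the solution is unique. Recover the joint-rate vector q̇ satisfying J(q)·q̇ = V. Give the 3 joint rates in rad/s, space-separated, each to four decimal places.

o_n = [-0.4853, 0.7308, 0.7946]
J₁: ẑ×o_n = [-0.7308, -0.4853, 0.0000], ω = ẑ
J2: z=[0.8746, 0.4848, 0.0000] o=[-0.3491, 0.6297, 0.0000] → [0.3852, -0.6950, 0.1545, 0.8746, 0.4848, 0.0000]
J3: z=[0.4759, -0.8586, 0.1908] o=[-0.4027, 0.7265, 0.5693] → [-0.1942, -0.1230, -0.0689, 0.4759, -0.8586, 0.1908]
q̇ = J⁺·V = [0.0910, 0.2560, 0.7660]

0.0910 0.2560 0.7660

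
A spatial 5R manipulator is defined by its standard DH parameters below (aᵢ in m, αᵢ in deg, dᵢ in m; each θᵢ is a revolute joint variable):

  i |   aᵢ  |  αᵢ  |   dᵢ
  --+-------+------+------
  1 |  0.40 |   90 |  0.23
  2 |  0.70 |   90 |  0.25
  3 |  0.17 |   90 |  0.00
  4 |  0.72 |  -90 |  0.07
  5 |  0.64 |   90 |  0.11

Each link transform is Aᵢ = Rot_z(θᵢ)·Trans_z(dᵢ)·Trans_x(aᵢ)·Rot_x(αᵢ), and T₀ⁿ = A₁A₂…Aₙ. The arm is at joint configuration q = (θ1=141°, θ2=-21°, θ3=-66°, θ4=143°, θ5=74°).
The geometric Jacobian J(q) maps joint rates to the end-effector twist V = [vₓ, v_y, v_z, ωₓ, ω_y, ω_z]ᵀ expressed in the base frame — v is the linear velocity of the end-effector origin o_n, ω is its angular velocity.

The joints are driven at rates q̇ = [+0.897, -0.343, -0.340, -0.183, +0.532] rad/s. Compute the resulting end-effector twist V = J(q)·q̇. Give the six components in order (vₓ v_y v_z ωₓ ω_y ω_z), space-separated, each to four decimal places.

-1.7487 -0.3458 -0.3742 -0.2248 0.2128 1.5978

o_n = [-0.2249, 1.5087, -0.5318]
J₁: ẑ×o_n = [-1.5087, -0.2249, 0.0000], ω = ẑ
J2: z=[0.6293, 0.7771, 0.0000] o=[-0.3109, 0.2517, 0.2300] → [-0.5920, 0.4794, 0.7242, 0.6293, 0.7771, 0.0000]
J3: z=[0.2785, -0.2255, -0.9336] o=[-0.6614, 0.8573, -0.0209] → [0.7234, -0.2652, 0.2799, 0.2785, -0.2255, -0.9336]
J4: z=[0.4068, -0.8528, 0.3274] o=[-0.8093, 0.7772, -0.0456] → [0.1751, 0.3891, 0.7960, 0.4068, -0.8528, 0.3274]
J5: z=[0.3012, 0.4636, 0.8333] o=[-0.1599, 0.8906, -0.3434] → [-0.6023, 0.0025, 0.2163, 0.3012, 0.4636, 0.8333]
V = J·q̇ = [-1.7487, -0.3458, -0.3742, -0.2248, 0.2128, 1.5978]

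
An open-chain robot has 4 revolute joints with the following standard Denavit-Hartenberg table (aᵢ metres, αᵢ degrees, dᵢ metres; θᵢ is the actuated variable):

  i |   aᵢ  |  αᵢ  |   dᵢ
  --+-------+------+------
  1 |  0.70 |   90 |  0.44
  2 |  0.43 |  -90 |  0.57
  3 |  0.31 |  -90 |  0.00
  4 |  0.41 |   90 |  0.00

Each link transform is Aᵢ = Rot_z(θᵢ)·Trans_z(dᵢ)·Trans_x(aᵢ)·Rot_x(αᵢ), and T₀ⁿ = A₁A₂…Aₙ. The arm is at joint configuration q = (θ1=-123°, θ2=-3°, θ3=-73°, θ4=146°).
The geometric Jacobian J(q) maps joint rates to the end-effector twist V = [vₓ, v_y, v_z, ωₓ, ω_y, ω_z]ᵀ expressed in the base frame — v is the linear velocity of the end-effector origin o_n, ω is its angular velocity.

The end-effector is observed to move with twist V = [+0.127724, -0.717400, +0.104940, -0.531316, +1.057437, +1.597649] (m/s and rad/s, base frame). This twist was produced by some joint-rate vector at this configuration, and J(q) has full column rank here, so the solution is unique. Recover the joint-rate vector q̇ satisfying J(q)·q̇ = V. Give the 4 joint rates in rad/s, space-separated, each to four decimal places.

o_n = [-1.0579, -0.6349, 0.1890]
J₁: ẑ×o_n = [0.6349, -1.0579, 0.0000], ω = ẑ
J2: z=[-0.8387, 0.5446, 0.0000] o=[-0.3812, -0.5871, 0.4400] → [-0.1367, -0.2105, 0.4087, -0.8387, 0.5446, 0.0000]
J3: z=[-0.0285, -0.0439, 0.9986] o=[-1.0932, -0.6368, 0.4175] → [0.0082, 0.0287, 0.0015, -0.0285, -0.0439, 0.9986]
J4: z=[-0.2749, -0.9602, -0.0500] o=[-1.3911, -0.5512, 0.4128] → [0.2106, -0.0782, 0.3429, -0.2749, -0.9602, -0.0500]
q̇ = J⁺·V = [0.5910, 0.8230, 0.9740, -0.6790]

0.5910 0.8230 0.9740 -0.6790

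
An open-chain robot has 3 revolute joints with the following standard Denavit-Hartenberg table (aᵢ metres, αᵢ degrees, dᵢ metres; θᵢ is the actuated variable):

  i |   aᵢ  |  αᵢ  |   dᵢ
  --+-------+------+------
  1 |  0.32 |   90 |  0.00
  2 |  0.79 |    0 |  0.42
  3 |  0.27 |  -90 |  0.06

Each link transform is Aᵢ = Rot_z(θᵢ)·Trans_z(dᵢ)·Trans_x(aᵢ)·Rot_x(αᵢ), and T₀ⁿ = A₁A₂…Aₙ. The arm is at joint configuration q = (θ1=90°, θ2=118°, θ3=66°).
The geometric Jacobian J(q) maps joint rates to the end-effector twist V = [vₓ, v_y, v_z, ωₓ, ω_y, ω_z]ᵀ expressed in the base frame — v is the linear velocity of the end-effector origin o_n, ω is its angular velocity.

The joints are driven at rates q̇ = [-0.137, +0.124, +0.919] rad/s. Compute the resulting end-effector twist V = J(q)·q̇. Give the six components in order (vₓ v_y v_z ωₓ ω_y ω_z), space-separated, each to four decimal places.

o_n = [0.4800, -0.3202, 0.6787]
J₁: ẑ×o_n = [0.3202, 0.4800, -0.0000], ω = ẑ
J2: z=[1.0000, -0.0000, 0.0000] o=[0.0000, 0.3200, 0.0000] → [-0.0000, -0.6787, -0.6402, 1.0000, -0.0000, 0.0000]
J3: z=[1.0000, -0.0000, 0.0000] o=[0.4200, -0.0509, 0.6975] → [0.0000, 0.0188, -0.2693, 1.0000, -0.0000, 0.0000]
V = J·q̇ = [-0.0439, -0.1326, -0.3269, 1.0430, -0.0000, -0.1370]

-0.0439 -0.1326 -0.3269 1.0430 -0.0000 -0.1370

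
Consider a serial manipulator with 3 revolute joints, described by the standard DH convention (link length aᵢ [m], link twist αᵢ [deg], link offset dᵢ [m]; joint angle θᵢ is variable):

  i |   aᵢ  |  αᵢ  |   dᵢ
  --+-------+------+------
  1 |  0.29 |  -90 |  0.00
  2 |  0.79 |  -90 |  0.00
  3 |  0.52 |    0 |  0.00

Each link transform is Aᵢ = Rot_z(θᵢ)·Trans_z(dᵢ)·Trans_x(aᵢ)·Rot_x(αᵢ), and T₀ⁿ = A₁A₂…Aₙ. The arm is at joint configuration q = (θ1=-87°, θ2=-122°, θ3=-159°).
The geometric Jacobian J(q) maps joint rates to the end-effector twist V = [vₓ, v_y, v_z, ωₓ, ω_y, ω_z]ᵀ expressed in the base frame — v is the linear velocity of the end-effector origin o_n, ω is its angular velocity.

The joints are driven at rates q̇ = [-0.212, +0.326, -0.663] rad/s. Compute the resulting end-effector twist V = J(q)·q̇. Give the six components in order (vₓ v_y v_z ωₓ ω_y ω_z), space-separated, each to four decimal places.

o_n = [0.1928, -0.1187, 0.2583]
J₁: ẑ×o_n = [0.1187, 0.1928, -0.0000], ω = ẑ
J2: z=[0.9986, 0.0523, 0.0000] o=[0.0152, -0.2896, 0.0000] → [0.0135, -0.2579, 0.1614, 0.9986, 0.0523, 0.0000]
J3: z=[0.0444, -0.8469, 0.5299] o=[-0.0067, 0.1285, 0.6700] → [0.4796, 0.1240, 0.1580, 0.0444, -0.8469, 0.5299]
V = J·q̇ = [-0.3387, -0.2072, -0.0522, 0.2961, 0.5785, -0.5633]

-0.3387 -0.2072 -0.0522 0.2961 0.5785 -0.5633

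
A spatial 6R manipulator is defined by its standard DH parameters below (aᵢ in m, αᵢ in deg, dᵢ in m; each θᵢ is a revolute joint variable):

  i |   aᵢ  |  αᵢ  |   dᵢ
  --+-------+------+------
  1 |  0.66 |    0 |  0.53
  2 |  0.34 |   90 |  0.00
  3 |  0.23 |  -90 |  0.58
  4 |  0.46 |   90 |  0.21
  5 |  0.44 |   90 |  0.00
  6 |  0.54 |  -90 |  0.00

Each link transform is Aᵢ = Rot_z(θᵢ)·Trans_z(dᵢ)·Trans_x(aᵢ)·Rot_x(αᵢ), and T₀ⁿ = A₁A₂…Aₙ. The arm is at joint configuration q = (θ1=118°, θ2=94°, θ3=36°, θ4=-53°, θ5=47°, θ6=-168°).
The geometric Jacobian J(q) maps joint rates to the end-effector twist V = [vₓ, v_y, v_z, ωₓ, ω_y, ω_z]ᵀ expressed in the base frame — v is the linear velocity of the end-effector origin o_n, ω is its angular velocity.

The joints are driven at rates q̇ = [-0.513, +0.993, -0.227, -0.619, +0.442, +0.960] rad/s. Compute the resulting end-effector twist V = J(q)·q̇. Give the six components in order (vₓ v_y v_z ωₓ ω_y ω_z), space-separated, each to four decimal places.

-0.1225 -0.5277 0.1413 -1.0004 0.0820 -0.5096

o_n = [-1.3508, 0.9131, 0.9770]
J₁: ẑ×o_n = [-0.9131, -1.3508, 0.0000], ω = ẑ
J2: z=[0.0000, 0.0000, 1.0000] o=[-0.3099, 0.5827, 0.5300] → [-0.3303, -1.0410, 0.0000, 0.0000, 0.0000, 1.0000]
J3: z=[-0.5299, 0.8480, 0.0000] o=[-0.5982, 0.4026, 0.5300] → [0.3791, 0.2369, 0.3678, -0.5299, 0.8480, 0.0000]
J4: z=[0.4985, 0.3115, 0.8090] o=[-1.0633, 0.7958, 0.6652] → [0.0023, -0.3880, 0.1480, 0.4985, 0.3115, 0.8090]
J5: z=[0.2290, 0.8528, -0.4694] o=[-1.3433, 1.0541, 0.9978] → [-0.0839, 0.0083, -0.0258, 0.2290, 0.8528, -0.4694]
J6: z=[-0.9514, 0.0942, -0.2930] o=[-1.4338, 1.2802, 1.3643] → [-0.1441, -0.3927, 0.3415, -0.9514, 0.0942, -0.2930]
V = J·q̇ = [-0.1225, -0.5277, 0.1413, -1.0004, 0.0820, -0.5096]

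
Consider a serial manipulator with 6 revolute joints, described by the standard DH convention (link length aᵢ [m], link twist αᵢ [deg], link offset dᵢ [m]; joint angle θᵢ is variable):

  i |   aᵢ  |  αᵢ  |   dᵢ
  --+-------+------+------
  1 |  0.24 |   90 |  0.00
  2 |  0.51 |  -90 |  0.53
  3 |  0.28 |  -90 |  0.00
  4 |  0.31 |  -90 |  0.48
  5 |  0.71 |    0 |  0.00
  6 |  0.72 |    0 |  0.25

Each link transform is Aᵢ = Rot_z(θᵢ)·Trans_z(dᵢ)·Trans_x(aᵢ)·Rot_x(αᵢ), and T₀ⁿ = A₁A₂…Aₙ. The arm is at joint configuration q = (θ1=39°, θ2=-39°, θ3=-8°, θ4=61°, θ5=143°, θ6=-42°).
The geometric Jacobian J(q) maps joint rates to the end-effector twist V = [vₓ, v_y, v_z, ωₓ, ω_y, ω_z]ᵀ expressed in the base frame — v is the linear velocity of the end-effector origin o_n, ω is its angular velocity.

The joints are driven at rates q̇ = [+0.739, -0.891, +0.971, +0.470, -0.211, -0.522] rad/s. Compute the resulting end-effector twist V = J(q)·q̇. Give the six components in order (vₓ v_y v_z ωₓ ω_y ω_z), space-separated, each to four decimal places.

o_n = [1.2011, -0.5195, -0.0088]
J₁: ẑ×o_n = [0.5195, 1.2011, -0.0000], ω = ẑ
J2: z=[0.6293, -0.7771, 0.0000] o=[0.1865, 0.1510, 0.0000] → [0.0069, 0.0056, 0.3665, 0.6293, -0.7771, 0.0000]
J3: z=[0.4891, 0.3960, 0.7771] o=[0.8281, -0.0114, -0.3210] → [0.5185, 0.1372, -0.3962, 0.4891, 0.3960, 0.7771]
J4: z=[-0.5391, 0.8376, -0.0876] o=[1.0201, 0.0939, -0.4954] → [0.3539, 0.2465, 0.1791, -0.5391, 0.8376, -0.0876]
J5: z=[-0.8368, -0.5210, 0.1683] o=[0.7317, 0.4451, -0.8419] → [-0.2717, 0.7761, 1.0518, -0.8368, -0.5210, 0.1683]
J6: z=[-0.8368, -0.5210, 0.1683] o=[1.0161, 0.1802, -0.2477] → [-0.0067, 0.2310, 0.6819, -0.8368, -0.5210, 0.1683]
V = J·q̇ = [1.1084, 0.8474, -1.2050, 0.2741, 1.8526, 1.3291]

1.1084 0.8474 -1.2050 0.2741 1.8526 1.3291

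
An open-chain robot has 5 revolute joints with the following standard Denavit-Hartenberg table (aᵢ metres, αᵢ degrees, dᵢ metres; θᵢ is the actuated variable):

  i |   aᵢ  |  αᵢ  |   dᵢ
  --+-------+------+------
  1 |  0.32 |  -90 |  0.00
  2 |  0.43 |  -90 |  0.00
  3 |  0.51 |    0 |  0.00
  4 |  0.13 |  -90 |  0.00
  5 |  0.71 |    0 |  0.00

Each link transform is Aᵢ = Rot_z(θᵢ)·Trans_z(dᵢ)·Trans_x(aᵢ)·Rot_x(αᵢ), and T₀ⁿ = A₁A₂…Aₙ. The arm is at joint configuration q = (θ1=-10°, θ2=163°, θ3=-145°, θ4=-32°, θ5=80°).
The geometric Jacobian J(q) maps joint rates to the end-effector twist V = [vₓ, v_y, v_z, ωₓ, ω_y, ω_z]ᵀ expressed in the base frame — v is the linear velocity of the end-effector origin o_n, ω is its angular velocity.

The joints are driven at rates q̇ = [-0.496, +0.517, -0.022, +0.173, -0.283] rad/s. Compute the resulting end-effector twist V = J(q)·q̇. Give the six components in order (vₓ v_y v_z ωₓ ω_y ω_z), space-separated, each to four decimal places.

-0.0332 -0.3342 -0.1323 0.0112 0.2360 -0.3473

o_n = [0.7963, 0.1701, -0.5983]
J₁: ẑ×o_n = [-0.1701, 0.7963, 0.0000], ω = ẑ
J2: z=[0.1736, 0.9848, 0.0000] o=[0.3151, -0.0556, 0.0000] → [-0.5892, 0.1039, -0.4346, 0.1736, 0.9848, 0.0000]
J3: z=[-0.2879, 0.0508, 0.9563] o=[-0.0898, 0.0158, -0.1257] → [-0.1715, 0.7113, -0.0894, -0.2879, 0.0508, 0.9563]
J4: z=[-0.2879, 0.0508, 0.9563] o=[0.3544, 0.2345, -0.0036] → [0.0314, 0.2513, -0.0039, -0.2879, 0.0508, 0.9563]
J5: z=[0.1241, 0.9921, -0.0153] o=[0.4779, 0.2197, 0.0344] → [-0.6285, 0.0737, -0.3221, 0.1241, 0.9921, -0.0153]
V = J·q̇ = [-0.0332, -0.3342, -0.1323, 0.0112, 0.2360, -0.3473]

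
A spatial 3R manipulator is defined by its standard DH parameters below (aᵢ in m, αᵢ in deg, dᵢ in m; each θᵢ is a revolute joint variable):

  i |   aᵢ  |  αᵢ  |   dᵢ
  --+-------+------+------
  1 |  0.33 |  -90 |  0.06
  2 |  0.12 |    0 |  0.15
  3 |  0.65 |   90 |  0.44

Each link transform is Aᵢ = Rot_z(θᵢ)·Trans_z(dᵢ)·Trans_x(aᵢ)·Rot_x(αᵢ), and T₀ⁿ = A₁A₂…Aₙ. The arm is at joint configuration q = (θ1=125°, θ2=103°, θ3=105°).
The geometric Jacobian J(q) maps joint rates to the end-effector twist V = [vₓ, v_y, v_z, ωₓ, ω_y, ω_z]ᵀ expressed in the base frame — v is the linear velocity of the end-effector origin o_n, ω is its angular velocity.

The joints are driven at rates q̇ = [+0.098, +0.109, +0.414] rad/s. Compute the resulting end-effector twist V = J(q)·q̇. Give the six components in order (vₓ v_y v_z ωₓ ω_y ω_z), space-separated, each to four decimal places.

o_n = [-0.3279, -0.5603, 0.2482]
J₁: ẑ×o_n = [0.5603, -0.3279, 0.0000], ω = ẑ
J2: z=[-0.8192, -0.5736, 0.0000] o=[-0.1893, 0.2703, 0.0600] → [-0.1080, 0.1542, 0.6009, -0.8192, -0.5736, 0.0000]
J3: z=[-0.8192, -0.5736, 0.0000] o=[-0.2967, 0.1622, -0.0569] → [-0.1750, 0.2500, 0.5739, -0.8192, -0.5736, 0.0000]
V = J·q̇ = [-0.0293, 0.0882, 0.3031, -0.4284, -0.3000, 0.0980]

-0.0293 0.0882 0.3031 -0.4284 -0.3000 0.0980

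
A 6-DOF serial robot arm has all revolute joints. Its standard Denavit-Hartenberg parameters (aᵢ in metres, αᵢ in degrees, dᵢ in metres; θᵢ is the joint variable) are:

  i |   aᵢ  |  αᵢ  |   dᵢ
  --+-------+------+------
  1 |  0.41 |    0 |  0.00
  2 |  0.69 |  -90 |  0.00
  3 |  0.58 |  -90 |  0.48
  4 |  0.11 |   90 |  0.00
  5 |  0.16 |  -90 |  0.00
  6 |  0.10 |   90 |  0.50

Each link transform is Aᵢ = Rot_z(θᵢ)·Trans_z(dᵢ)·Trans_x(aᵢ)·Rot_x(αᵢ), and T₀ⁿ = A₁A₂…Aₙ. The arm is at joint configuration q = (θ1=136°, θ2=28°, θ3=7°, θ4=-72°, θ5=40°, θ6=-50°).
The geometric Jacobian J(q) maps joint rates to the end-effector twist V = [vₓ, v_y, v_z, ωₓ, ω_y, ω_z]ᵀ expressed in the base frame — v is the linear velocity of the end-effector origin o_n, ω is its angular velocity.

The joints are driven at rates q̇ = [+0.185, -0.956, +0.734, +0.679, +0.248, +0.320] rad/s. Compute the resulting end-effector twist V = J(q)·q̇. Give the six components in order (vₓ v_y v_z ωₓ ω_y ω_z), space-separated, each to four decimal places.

0.2871 0.8012 -0.2892 0.2244 -0.7041 -1.6518

o_n = [-1.4971, 0.1447, -0.5836]
J₁: ẑ×o_n = [-0.1447, -1.4971, 0.0000], ω = ẑ
J2: z=[0.0000, 0.0000, 1.0000] o=[-0.2949, 0.2848, 0.0000] → [0.1401, -1.2022, 0.0000, 0.0000, 0.0000, 1.0000]
J3: z=[-0.2756, -0.9613, 0.0000] o=[-0.9582, 0.4750, 0.0000] → [0.5610, -0.1609, -0.4270, -0.2756, -0.9613, 0.0000]
J4: z=[0.1171, -0.0336, -0.9925] o=[-1.6439, 0.1723, -0.0707] → [-0.0101, -0.0856, 0.0017, 0.1171, -0.0336, -0.9925]
J5: z=[0.8222, -0.5572, 0.1159] o=[-1.7051, 0.0810, -0.0748] → [0.2761, 0.4424, 0.1683, 0.8222, -0.5572, 0.1159]
J6: z=[0.4478, 0.5076, -0.7361] o=[-1.7614, -0.0241, -0.1815] → [-0.0798, -0.0145, -0.0585, 0.4478, 0.5076, -0.7361]
V = J·q̇ = [0.2871, 0.8012, -0.2892, 0.2244, -0.7041, -1.6518]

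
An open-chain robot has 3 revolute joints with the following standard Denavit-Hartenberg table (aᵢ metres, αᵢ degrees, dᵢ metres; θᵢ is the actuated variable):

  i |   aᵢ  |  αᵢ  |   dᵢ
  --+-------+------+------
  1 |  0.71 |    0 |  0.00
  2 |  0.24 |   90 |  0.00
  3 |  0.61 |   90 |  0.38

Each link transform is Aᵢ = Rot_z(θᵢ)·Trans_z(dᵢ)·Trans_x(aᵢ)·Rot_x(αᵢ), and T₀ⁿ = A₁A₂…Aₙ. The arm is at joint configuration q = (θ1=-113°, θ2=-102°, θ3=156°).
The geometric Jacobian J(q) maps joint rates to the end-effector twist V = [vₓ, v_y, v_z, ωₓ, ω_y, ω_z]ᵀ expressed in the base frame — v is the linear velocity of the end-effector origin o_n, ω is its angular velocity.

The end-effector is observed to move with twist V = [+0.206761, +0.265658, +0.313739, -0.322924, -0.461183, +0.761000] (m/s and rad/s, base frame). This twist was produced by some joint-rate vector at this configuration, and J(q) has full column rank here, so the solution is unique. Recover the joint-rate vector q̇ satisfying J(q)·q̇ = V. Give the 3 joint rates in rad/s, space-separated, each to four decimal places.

o_n = [0.2004, -0.5243, 0.2481]
J₁: ẑ×o_n = [0.5243, 0.2004, -0.0000], ω = ẑ
J2: z=[0.0000, 0.0000, 1.0000] o=[-0.2774, -0.6536, 0.0000] → [-0.1293, 0.4778, 0.0000, 0.0000, 0.0000, 1.0000]
J3: z=[0.5736, 0.8192, 0.0000] o=[-0.4740, -0.5159, 0.0000] → [0.2032, -0.1423, -0.5573, 0.5736, 0.8192, 0.0000]
q̇ = J⁺·V = [0.6420, 0.1190, -0.5630]

0.6420 0.1190 -0.5630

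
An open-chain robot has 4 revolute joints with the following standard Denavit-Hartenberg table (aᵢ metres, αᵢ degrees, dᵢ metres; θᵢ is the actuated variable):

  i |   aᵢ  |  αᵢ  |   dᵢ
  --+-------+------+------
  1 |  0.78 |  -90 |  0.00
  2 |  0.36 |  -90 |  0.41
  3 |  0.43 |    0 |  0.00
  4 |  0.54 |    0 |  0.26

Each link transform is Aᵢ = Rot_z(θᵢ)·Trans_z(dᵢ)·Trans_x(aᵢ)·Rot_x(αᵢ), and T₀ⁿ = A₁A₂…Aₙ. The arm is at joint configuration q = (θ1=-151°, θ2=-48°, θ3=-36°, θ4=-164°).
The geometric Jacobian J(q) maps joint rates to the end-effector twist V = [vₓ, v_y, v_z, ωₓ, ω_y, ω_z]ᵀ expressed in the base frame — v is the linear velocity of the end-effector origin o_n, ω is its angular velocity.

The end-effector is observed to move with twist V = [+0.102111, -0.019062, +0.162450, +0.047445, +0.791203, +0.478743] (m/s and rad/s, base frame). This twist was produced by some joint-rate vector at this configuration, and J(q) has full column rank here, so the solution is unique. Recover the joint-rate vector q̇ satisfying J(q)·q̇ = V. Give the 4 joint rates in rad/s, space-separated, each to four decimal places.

o_n = [-0.7367, -0.9550, -0.0250]
J₁: ẑ×o_n = [0.9550, -0.7367, 0.0000], ω = ẑ
J2: z=[0.4848, -0.8746, 0.0000] o=[-0.6822, -0.3782, 0.0000] → [0.0219, 0.0121, -0.3273, 0.4848, -0.8746, 0.0000]
J3: z=[-0.6500, -0.3603, -0.6691] o=[-0.6941, -0.8535, 0.2675] → [0.0375, -0.1616, 0.0506, -0.6500, -0.3603, -0.6691]
J4: z=[-0.6500, -0.3603, -0.6691] o=[-0.7752, -1.1874, 0.5261] → [0.3541, -0.3839, -0.1373, -0.6500, -0.3603, -0.6691]
q̇ = J⁺·V = [0.0960, -0.6690, -0.7190, 0.1470]

0.0960 -0.6690 -0.7190 0.1470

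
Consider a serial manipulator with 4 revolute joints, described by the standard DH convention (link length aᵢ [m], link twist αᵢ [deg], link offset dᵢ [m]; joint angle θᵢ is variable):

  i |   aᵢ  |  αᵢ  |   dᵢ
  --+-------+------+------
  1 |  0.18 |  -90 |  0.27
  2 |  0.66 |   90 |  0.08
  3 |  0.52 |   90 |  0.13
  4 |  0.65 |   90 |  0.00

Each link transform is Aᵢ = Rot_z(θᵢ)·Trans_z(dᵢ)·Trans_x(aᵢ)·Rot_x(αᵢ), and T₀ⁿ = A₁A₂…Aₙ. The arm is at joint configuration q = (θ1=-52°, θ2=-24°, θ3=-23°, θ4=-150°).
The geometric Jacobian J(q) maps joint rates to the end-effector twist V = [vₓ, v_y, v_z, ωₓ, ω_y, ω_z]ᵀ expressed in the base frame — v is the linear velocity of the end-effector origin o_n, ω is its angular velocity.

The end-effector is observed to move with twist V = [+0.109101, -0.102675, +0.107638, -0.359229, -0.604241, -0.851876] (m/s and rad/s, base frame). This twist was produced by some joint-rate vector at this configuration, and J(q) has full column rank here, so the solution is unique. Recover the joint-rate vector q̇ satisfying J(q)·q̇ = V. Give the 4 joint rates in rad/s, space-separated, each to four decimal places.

0.0340 -0.3550 -0.9130 0.3260

o_n = [0.5849, -0.5914, 0.3442]
J₁: ẑ×o_n = [0.5914, 0.5849, -0.0000], ω = ẑ
J2: z=[0.7880, 0.6157, 0.0000] o=[0.1108, -0.1418, 0.2700] → [0.0457, -0.0585, -0.6462, 0.7880, 0.6157, 0.0000]
J3: z=[-0.2504, 0.3205, 0.9135] o=[0.5451, -0.5677, 0.5384] → [-0.0406, -0.0123, -0.0068, -0.2504, 0.3205, 0.9135]
J4: z=[-0.9451, -0.2854, -0.1589] o=[0.6216, -0.9957, 0.8519] → [0.2092, -0.4740, -0.3926, -0.9451, -0.2854, -0.1589]
q̇ = J⁺·V = [0.0340, -0.3550, -0.9130, 0.3260]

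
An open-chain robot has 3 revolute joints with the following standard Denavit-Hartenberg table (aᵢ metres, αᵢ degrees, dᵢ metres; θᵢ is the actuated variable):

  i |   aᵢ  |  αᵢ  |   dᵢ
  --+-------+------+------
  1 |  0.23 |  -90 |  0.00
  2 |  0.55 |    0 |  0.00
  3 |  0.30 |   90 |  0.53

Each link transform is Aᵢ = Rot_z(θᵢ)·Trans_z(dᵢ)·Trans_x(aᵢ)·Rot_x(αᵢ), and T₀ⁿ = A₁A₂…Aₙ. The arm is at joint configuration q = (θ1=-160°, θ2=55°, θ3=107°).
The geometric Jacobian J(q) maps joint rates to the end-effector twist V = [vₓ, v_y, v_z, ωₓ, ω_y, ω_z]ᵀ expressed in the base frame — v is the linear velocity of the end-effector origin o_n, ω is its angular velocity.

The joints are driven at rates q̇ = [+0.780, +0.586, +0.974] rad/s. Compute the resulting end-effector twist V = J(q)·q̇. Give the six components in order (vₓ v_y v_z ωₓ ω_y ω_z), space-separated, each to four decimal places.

0.8419 0.0905 0.2602 0.5336 -1.4659 0.7800

o_n = [-0.0632, -0.5870, -0.5432]
J₁: ẑ×o_n = [0.5870, -0.0632, 0.0000], ω = ẑ
J2: z=[0.3420, -0.9397, 0.0000] o=[-0.2161, -0.0787, 0.0000] → [0.5105, 0.1858, -0.0302, 0.3420, -0.9397, 0.0000]
J3: z=[0.3420, -0.9397, 0.0000] o=[-0.5126, -0.1866, -0.4505] → [0.0871, 0.0317, 0.2853, 0.3420, -0.9397, 0.0000]
V = J·q̇ = [0.8419, 0.0905, 0.2602, 0.5336, -1.4659, 0.7800]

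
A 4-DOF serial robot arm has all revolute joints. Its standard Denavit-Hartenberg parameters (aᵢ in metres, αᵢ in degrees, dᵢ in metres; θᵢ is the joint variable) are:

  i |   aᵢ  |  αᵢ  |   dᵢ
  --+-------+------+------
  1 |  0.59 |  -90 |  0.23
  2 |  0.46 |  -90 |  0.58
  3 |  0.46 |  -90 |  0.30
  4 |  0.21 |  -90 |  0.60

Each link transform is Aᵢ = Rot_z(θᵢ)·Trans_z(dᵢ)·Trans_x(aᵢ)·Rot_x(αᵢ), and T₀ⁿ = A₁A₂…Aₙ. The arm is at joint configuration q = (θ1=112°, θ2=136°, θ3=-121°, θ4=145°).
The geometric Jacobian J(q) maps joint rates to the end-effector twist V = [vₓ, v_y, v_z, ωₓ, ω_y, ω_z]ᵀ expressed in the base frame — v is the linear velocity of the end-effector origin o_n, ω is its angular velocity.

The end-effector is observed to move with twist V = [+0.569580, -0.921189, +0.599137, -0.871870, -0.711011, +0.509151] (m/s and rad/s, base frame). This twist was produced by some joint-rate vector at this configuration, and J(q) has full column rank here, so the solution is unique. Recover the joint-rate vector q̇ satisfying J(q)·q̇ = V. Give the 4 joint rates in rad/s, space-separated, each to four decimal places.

0.4300 0.9640 0.2880 0.2150

o_n = [-1.0049, -0.5450, -0.2146]
J₁: ẑ×o_n = [0.5450, -1.0049, 0.0000], ω = ẑ
J2: z=[-0.9272, -0.3746, 0.0000] o=[-0.2210, 0.5470, 0.2300] → [0.1666, -0.4122, 0.7189, -0.9272, -0.3746, 0.0000]
J3: z=[0.2602, -0.6441, 0.7193] o=[-0.6348, 0.0230, -0.0895] → [0.4891, -0.2336, -0.3861, 0.2602, -0.6441, 0.7193]
J4: z=[-0.2466, -0.7646, -0.5954] o=[-0.9862, -0.1599, 0.2908] → [0.1572, -0.1135, 0.0806, -0.2466, -0.7646, -0.5954]
q̇ = J⁺·V = [0.4300, 0.9640, 0.2880, 0.2150]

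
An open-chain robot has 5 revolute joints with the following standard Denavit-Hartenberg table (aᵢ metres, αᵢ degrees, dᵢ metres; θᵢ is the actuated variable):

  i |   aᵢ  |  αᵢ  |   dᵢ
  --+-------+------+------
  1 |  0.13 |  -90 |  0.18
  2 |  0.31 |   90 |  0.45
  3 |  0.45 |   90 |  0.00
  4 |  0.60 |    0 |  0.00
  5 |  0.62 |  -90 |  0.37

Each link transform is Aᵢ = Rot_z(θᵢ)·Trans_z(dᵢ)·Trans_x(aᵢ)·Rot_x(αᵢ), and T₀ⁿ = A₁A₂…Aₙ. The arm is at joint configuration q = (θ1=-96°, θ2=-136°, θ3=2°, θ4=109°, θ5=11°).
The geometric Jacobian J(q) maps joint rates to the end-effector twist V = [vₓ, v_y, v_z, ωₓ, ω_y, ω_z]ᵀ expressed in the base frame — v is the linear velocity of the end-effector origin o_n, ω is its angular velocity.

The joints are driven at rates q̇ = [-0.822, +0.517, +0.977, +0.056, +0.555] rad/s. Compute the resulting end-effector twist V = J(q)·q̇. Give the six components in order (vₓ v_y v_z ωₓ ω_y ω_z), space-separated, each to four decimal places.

o_n = [0.1646, 0.8168, -0.4284]
J₁: ẑ×o_n = [-0.8168, 0.1646, 0.0000], ω = ẑ
J2: z=[0.9945, -0.1045, 0.0000] o=[-0.0136, -0.1293, 0.1800] → [0.0636, 0.6051, 0.9596, 0.9945, -0.1045, 0.0000]
J3: z=[0.0726, 0.6909, -0.7193] o=[0.4573, 0.0454, 0.3953] → [-0.0142, 0.2703, 0.2582, 0.0726, 0.6909, -0.7193]
J4: z=[-0.9913, 0.1294, 0.0242] o=[0.5067, 0.3655, 0.7077] → [-0.1580, -1.1346, -0.4031, -0.9913, 0.1294, 0.0242]
J5: z=[-0.9913, 0.1294, 0.0242] o=[0.5264, 0.6185, 0.1640] → [-0.0815, -0.5961, -0.1498, -0.9913, 0.1294, 0.0242]
V = J·q̇ = [0.6364, 0.0473, 0.6427, -0.0206, 0.7000, -1.5100]

0.6364 0.0473 0.6427 -0.0206 0.7000 -1.5100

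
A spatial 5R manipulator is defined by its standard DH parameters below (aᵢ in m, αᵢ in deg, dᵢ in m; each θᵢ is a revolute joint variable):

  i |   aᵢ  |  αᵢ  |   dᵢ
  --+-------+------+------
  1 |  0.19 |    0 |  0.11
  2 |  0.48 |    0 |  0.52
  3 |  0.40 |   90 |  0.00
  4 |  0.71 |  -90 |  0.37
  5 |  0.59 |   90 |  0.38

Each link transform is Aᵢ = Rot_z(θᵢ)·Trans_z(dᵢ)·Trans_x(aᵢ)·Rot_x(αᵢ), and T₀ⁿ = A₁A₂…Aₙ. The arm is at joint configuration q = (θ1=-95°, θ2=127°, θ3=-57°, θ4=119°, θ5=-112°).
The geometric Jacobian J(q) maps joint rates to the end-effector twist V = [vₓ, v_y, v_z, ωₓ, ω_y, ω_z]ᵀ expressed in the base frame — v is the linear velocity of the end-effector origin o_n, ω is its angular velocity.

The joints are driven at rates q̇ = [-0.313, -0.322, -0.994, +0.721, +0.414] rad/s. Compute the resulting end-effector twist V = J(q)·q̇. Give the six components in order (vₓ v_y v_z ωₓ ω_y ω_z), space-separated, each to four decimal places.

o_n = [-0.1506, -0.6944, 0.8734]
J₁: ẑ×o_n = [0.6944, -0.1506, 0.0000], ω = ẑ
J2: z=[0.0000, 0.0000, 1.0000] o=[-0.0166, -0.1893, 0.1100] → [0.5052, -0.1340, 0.0000, 0.0000, 0.0000, 1.0000]
J3: z=[0.0000, 0.0000, 1.0000] o=[0.3905, 0.0651, 0.6300] → [0.7595, -0.5411, 0.0000, 0.0000, 0.0000, 1.0000]
J4: z=[-0.4226, -0.9063, 0.0000] o=[0.7530, -0.1040, 0.6300] → [-0.2206, 0.1029, -0.5694, -0.4226, -0.9063, 0.0000]
J5: z=[-0.7927, 0.3696, -0.4848] o=[0.2847, -0.2938, 1.2510] → [-0.3338, -0.0882, 0.4785, -0.7927, 0.3696, -0.4848]
V = J·q̇ = [-1.4322, 0.6658, -0.2125, -0.6329, -0.5004, -1.8297]

-1.4322 0.6658 -0.2125 -0.6329 -0.5004 -1.8297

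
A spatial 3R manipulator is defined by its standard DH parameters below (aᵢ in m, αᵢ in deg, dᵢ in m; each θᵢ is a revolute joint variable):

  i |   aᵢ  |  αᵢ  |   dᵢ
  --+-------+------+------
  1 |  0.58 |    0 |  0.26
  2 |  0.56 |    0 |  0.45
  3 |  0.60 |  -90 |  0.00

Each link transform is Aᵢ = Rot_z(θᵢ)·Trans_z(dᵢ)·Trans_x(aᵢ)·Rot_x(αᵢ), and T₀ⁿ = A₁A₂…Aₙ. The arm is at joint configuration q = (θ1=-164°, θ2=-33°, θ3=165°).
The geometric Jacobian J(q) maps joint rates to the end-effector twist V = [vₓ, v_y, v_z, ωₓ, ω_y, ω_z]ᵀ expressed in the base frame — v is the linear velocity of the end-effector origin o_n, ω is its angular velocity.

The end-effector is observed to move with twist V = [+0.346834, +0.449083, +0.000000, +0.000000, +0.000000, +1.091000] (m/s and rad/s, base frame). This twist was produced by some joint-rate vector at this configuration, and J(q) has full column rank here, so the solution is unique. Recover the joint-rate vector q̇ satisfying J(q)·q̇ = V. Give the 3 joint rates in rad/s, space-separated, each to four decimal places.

o_n = [-0.5842, -0.3141, 0.7100]
J₁: ẑ×o_n = [0.3141, -0.5842, 0.0000], ω = ẑ
J2: z=[0.0000, 0.0000, 1.0000] o=[-0.5575, -0.1599, 0.2600] → [0.1542, -0.0267, 0.0000, 0.0000, 0.0000, 1.0000]
J3: z=[0.0000, 0.0000, 1.0000] o=[-1.0931, 0.0039, 0.7100] → [0.3180, 0.5088, -0.0000, 0.0000, 0.0000, 1.0000]
q̇ = J⁺·V = [0.0980, -0.0020, 0.9950]

0.0980 -0.0020 0.9950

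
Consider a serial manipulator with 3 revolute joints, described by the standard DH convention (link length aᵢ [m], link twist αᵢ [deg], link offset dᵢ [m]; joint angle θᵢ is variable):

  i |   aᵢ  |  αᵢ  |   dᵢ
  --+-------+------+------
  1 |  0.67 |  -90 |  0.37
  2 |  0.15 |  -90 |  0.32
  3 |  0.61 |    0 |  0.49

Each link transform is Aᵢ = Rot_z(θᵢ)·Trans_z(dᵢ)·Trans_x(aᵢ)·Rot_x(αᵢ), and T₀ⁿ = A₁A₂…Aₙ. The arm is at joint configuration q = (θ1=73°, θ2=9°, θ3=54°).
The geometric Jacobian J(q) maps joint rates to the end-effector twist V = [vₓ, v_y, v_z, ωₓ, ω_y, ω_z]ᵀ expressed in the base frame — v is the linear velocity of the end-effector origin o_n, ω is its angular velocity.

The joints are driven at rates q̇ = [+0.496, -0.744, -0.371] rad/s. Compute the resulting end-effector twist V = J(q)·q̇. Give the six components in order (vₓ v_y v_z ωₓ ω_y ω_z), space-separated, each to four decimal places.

o_n = [0.4863, 0.9970, -0.1935]
J₁: ẑ×o_n = [-0.9970, 0.4863, 0.0000], ω = ẑ
J2: z=[-0.9563, 0.2924, 0.0000] o=[0.1959, 0.6407, 0.3700] → [-0.1648, -0.5389, -0.4256, -0.9563, 0.2924, 0.0000]
J3: z=[-0.0457, -0.1496, -0.9877] o=[-0.0668, 0.8760, 0.3465] → [0.2004, -0.5710, 0.0772, -0.0457, -0.1496, -0.9877]
V = J·q̇ = [-0.4463, 0.8539, 0.2880, 0.7285, -0.1620, 0.8624]

-0.4463 0.8539 0.2880 0.7285 -0.1620 0.8624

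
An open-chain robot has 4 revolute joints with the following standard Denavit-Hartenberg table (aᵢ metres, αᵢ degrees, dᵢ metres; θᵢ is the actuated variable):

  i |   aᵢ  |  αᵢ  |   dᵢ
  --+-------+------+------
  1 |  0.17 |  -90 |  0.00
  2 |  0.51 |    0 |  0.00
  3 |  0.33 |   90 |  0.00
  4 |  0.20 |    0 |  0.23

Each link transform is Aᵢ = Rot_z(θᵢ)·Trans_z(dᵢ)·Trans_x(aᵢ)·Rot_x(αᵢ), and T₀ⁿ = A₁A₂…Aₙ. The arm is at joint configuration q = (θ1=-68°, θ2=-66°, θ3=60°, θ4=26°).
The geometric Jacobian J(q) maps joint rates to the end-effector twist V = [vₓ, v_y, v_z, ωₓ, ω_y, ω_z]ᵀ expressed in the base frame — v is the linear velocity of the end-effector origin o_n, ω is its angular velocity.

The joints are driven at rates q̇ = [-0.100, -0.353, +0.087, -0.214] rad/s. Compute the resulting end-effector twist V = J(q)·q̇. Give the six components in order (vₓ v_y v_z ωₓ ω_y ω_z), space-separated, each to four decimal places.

-0.1949 0.1500 0.2036 -0.2383 -0.1204 -0.3128

o_n = [0.4036, -0.7649, 0.7479]
J₁: ẑ×o_n = [0.7649, 0.4036, -0.0000], ω = ẑ
J2: z=[0.9272, 0.3746, 0.0000] o=[0.0637, -0.1576, 0.0000] → [0.2802, -0.6935, -0.6904, 0.9272, 0.3746, 0.0000]
J3: z=[0.9272, 0.3746, 0.0000] o=[0.1414, -0.3500, 0.4659] → [0.1056, -0.2615, -0.4829, 0.9272, 0.3746, 0.0000]
J4: z=[-0.0392, 0.0969, 0.9945] o=[0.2643, -0.6542, 0.5004] → [0.1340, 0.1482, -0.0092, -0.0392, 0.0969, 0.9945]
V = J·q̇ = [-0.1949, 0.1500, 0.2036, -0.2383, -0.1204, -0.3128]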